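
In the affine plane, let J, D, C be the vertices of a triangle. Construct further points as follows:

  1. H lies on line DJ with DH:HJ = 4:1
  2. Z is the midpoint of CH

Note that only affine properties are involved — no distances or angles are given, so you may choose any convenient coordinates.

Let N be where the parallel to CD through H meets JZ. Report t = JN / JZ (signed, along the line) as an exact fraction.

t = 1/3

Work in coordinates with J = (0, 0), D = (1, 0), C = (0, 1).
1. H lies on line DJ with DH:HJ = 4:1 ⇒ H = (1/5, 0)
2. Z is the midpoint of CH ⇒ Z = (1/10, 1/2)
through H parallel to CD: direction (1, -1); meets JZ at N = (1/30, 1/6)
N = J + t·(Z−J) with t = 1/3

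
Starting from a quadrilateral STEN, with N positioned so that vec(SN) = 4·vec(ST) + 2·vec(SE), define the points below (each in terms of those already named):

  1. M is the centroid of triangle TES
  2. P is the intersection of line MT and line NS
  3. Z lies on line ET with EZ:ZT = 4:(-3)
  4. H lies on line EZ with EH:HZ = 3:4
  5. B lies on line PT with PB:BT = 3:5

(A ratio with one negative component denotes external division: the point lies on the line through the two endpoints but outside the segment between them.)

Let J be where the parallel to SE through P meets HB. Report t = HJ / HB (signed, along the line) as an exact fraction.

Assign S = (0, 0), T = (1, 0), E = (0, 1), N = (4, 2) — the answer is frame-independent, so this choice is without loss of generality.
1. M is the centroid of triangle TES ⇒ M = (1/3, 1/3)
2. P is the intersection of line MT and line NS ⇒ P = (1/2, 1/4)
3. Z lies on line ET with EZ:ZT = 4:(-3) ⇒ Z = (4, -3)
4. H lies on line EZ with EH:HZ = 3:4 ⇒ H = (12/7, -5/7)
5. B lies on line PT with PB:BT = 3:5 ⇒ B = (11/16, 5/32)
through P parallel to SE: direction (0, 1); meets HB at J = (1/2, 29/92)
J = H + t·(B−H) with t = 136/115

t = 136/115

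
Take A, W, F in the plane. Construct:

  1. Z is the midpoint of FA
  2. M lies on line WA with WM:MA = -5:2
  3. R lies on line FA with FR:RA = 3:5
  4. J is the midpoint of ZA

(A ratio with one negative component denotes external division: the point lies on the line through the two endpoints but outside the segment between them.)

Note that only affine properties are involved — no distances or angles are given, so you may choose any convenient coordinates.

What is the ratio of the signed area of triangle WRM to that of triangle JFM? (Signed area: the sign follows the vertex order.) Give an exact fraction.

Work in coordinates with A = (0, 0), W = (1, 0), F = (0, 1).
1. Z is the midpoint of FA ⇒ Z = (0, 1/2)
2. M lies on line WA with WM:MA = -5:2 ⇒ M = (-2/3, 0)
3. R lies on line FA with FR:RA = 3:5 ⇒ R = (0, 5/8)
4. J is the midpoint of ZA ⇒ J = (0, 1/4)
2·[WRM] = 25/24, 2·[JFM] = 1/2
[WRM]:[JFM] = 25/24:1/2 = 25/12

[WRM]:[JFM] = 25/12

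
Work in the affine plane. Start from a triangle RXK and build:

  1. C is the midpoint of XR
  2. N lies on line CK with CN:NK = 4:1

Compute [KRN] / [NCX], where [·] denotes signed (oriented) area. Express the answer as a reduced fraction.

Work in coordinates with R = (0, 0), X = (1, 0), K = (0, 1).
1. C is the midpoint of XR ⇒ C = (1/2, 0)
2. N lies on line CK with CN:NK = 4:1 ⇒ N = (1/10, 4/5)
2·[KRN] = 1/10, 2·[NCX] = 2/5
[KRN]:[NCX] = 1/10:2/5 = 1/4

[KRN]:[NCX] = 1/4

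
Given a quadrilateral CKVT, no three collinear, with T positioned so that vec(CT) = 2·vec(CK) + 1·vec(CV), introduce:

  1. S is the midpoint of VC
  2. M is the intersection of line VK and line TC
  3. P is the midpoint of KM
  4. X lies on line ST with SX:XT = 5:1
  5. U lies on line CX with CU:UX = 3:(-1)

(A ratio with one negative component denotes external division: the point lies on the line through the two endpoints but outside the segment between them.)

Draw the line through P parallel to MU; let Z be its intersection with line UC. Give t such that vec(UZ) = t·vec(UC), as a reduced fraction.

t = -23/4

Choose coordinates C = (0, 0), K = (1, 0), V = (0, 1), T = (2, 1).
1. S is the midpoint of VC ⇒ S = (0, 1/2)
2. M is the intersection of line VK and line TC ⇒ M = (2/3, 1/3)
3. P is the midpoint of KM ⇒ P = (5/6, 1/6)
4. X lies on line ST with SX:XT = 5:1 ⇒ X = (5/3, 11/12)
5. U lies on line CX with CU:UX = 3:(-1) ⇒ U = (5/2, 11/8)
through P parallel to MU: direction (11/6, 25/24); meets UC at Z = (135/8, 297/32)
Z = U + t·(C−U) with t = -23/4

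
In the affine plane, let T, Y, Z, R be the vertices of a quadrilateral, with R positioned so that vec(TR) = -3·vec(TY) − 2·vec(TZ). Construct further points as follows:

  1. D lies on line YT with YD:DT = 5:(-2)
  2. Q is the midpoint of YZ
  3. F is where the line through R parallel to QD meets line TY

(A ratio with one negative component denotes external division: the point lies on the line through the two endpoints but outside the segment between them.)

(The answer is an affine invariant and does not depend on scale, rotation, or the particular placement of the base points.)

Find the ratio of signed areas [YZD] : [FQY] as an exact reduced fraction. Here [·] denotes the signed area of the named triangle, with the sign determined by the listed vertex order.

Work in coordinates with T = (0, 0), Y = (1, 0), Z = (0, 1), R = (-3, -2).
1. D lies on line YT with YD:DT = 5:(-2) ⇒ D = (-2/3, 0)
2. Q is the midpoint of YZ ⇒ Q = (1/2, 1/2)
3. F is where the line through R parallel to QD meets line TY ⇒ F = (5/3, 0)
2·[YZD] = 5/3, 2·[FQY] = 1/3
[YZD]:[FQY] = 5/3:1/3 = 5

[YZD]:[FQY] = 5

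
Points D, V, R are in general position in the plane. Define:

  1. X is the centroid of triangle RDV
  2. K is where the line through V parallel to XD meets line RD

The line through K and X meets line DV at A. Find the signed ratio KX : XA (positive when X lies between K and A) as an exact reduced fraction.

KX:XA = -4

Assign D = (0, 0), V = (1, 0), R = (0, 1) — the answer is frame-independent, so this choice is without loss of generality.
1. X is the centroid of triangle RDV ⇒ X = (1/3, 1/3)
2. K is where the line through V parallel to XD meets line RD ⇒ K = (0, -1)
line KX meets DV at A = (1/4, 0)
X = K + t·(A−K) with t = 4/3, so KX:XA = 4/3:-1/3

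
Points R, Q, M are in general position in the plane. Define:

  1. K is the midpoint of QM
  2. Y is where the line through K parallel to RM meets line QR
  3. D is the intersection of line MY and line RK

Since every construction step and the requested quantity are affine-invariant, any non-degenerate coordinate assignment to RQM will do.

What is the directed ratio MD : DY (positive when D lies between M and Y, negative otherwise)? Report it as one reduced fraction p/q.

Assign R = (0, 0), Q = (1, 0), M = (0, 1) — the answer is frame-independent, so this choice is without loss of generality.
1. K is the midpoint of QM ⇒ K = (1/2, 1/2)
2. Y is where the line through K parallel to RM meets line QR ⇒ Y = (1/2, 0)
3. D is the intersection of line MY and line RK ⇒ D = (1/3, 1/3)
D = M + t·(Y−M) with t = 2/3, so MD:DY = t:(1−t) = 2/3:1/3

MD:DY = 2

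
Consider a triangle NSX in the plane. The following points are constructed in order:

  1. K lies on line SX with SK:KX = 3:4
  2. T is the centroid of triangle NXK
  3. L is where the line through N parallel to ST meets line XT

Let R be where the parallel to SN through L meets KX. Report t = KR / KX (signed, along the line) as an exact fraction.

Assign N = (0, 0), S = (1, 0), X = (0, 1) — the answer is frame-independent, so this choice is without loss of generality.
1. K lies on line SX with SK:KX = 3:4 ⇒ K = (4/7, 3/7)
2. T is the centroid of triangle NXK ⇒ T = (4/21, 10/21)
3. L is where the line through N parallel to ST meets line XT ⇒ L = (68/147, -40/147)
through L parallel to SN: direction (-1, 0); meets KX at R = (187/147, -40/147)
R = K + t·(X−K) with t = -103/84

t = -103/84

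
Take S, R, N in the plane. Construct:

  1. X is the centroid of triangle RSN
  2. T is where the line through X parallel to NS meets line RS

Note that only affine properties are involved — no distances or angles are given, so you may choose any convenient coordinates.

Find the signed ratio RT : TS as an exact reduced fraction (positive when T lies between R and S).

Set S = (0, 0), R = (1, 0), N = (0, 1); any affine frame gives the same invariant.
1. X is the centroid of triangle RSN ⇒ X = (1/3, 1/3)
2. T is where the line through X parallel to NS meets line RS ⇒ T = (1/3, 0)
T = R + t·(S−R) with t = 2/3, so RT:TS = t:(1−t) = 2/3:1/3

RT:TS = 2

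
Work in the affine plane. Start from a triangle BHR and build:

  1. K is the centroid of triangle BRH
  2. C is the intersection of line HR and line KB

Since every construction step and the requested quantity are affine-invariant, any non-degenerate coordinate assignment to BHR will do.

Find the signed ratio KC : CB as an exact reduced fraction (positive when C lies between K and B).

KC:CB = -1/3

Assign B = (0, 0), H = (1, 0), R = (0, 1) — the answer is frame-independent, so this choice is without loss of generality.
1. K is the centroid of triangle BRH ⇒ K = (1/3, 1/3)
2. C is the intersection of line HR and line KB ⇒ C = (1/2, 1/2)
C = K + t·(B−K) with t = -1/2, so KC:CB = t:(1−t) = -1/2:3/2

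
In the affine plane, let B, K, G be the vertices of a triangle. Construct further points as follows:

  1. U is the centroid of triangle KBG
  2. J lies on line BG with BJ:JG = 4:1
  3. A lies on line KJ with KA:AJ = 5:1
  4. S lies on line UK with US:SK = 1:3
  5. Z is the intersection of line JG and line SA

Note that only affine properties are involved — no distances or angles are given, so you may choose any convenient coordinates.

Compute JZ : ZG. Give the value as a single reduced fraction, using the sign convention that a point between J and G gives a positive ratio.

JZ:ZG = 3/5

Work in coordinates with B = (0, 0), K = (1, 0), G = (0, 1).
1. U is the centroid of triangle KBG ⇒ U = (1/3, 1/3)
2. J lies on line BG with BJ:JG = 4:1 ⇒ J = (0, 4/5)
3. A lies on line KJ with KA:AJ = 5:1 ⇒ A = (1/6, 2/3)
4. S lies on line UK with US:SK = 1:3 ⇒ S = (1/2, 1/4)
5. Z is the intersection of line JG and line SA ⇒ Z = (0, 7/8)
Z = J + t·(G−J) with t = 3/8, so JZ:ZG = t:(1−t) = 3/8:5/8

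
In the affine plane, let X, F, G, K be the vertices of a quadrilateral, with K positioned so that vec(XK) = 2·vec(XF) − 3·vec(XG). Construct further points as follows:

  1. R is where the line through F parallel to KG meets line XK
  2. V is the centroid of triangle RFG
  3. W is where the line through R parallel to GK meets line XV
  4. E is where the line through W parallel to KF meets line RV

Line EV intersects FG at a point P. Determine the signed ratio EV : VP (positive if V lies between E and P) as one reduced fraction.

EV:VP = 1/2

Choose coordinates X = (0, 0), F = (1, 0), G = (0, 1), K = (2, -3).
1. R is where the line through F parallel to KG meets line XK ⇒ R = (4, -6)
2. V is the centroid of triangle RFG ⇒ V = (5/3, -5/3)
3. W is where the line through R parallel to GK meets line XV ⇒ W = (2, -2)
4. E is where the line through W parallel to KF meets line RV ⇒ E = (9/4, -11/4)
line EV meets FG at P = (1/2, 1/2)
V = E + t·(P−E) with t = 1/3, so EV:VP = 1/3:2/3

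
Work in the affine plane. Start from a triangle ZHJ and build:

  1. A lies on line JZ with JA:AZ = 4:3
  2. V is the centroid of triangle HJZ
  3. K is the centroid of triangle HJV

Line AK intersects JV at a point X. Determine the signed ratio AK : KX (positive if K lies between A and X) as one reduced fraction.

Work in coordinates with Z = (0, 0), H = (1, 0), J = (0, 1).
1. A lies on line JZ with JA:AZ = 4:3 ⇒ A = (0, 3/7)
2. V is the centroid of triangle HJZ ⇒ V = (1/3, 1/3)
3. K is the centroid of triangle HJV ⇒ K = (4/9, 4/9)
line AK meets JV at X = (16/57, 25/57)
K = A + t·(X−A) with t = 19/12, so AK:KX = 19/12:-7/12

AK:KX = -19/7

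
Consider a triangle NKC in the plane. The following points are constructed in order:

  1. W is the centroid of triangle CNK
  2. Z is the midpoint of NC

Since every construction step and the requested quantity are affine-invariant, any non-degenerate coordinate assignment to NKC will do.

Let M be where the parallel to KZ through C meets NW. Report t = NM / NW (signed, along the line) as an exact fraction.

t = 2

Set N = (0, 0), K = (1, 0), C = (0, 1); any affine frame gives the same invariant.
1. W is the centroid of triangle CNK ⇒ W = (1/3, 1/3)
2. Z is the midpoint of NC ⇒ Z = (0, 1/2)
through C parallel to KZ: direction (-1, 1/2); meets NW at M = (2/3, 2/3)
M = N + t·(W−N) with t = 2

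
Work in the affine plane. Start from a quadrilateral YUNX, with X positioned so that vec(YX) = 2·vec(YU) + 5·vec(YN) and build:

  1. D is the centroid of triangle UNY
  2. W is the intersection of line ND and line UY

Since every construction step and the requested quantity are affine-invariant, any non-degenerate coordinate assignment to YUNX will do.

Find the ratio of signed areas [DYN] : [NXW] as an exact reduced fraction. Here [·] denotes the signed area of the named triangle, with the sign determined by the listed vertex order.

[DYN]:[NXW] = 1/12

Choose coordinates Y = (0, 0), U = (1, 0), N = (0, 1), X = (2, 5).
1. D is the centroid of triangle UNY ⇒ D = (1/3, 1/3)
2. W is the intersection of line ND and line UY ⇒ W = (1/2, 0)
2·[DYN] = -1/3, 2·[NXW] = -4
[DYN]:[NXW] = -1/3:-4 = 1/12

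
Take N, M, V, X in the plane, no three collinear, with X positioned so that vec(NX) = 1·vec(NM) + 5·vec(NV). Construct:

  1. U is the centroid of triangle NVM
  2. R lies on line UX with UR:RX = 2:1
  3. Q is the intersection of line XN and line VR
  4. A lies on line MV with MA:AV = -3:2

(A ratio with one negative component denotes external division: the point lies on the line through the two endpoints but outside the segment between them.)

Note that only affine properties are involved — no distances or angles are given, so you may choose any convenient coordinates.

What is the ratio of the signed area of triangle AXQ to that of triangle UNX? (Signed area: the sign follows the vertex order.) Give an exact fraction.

Choose coordinates N = (0, 0), M = (1, 0), V = (0, 1), X = (1, 5).
1. U is the centroid of triangle NVM ⇒ U = (1/3, 1/3)
2. R lies on line UX with UR:RX = 2:1 ⇒ R = (7/9, 31/9)
3. Q is the intersection of line XN and line VR ⇒ Q = (7/13, 35/13)
4. A lies on line MV with MA:AV = -3:2 ⇒ A = (-2, 3)
2·[AXQ] = -6, 2·[UNX] = -4/3
[AXQ]:[UNX] = -6:-4/3 = 9/2

[AXQ]:[UNX] = 9/2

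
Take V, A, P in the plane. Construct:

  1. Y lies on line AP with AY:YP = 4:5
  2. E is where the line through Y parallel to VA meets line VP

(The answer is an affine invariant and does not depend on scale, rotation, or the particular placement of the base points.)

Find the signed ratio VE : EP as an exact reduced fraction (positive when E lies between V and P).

Choose coordinates V = (0, 0), A = (1, 0), P = (0, 1).
1. Y lies on line AP with AY:YP = 4:5 ⇒ Y = (5/9, 4/9)
2. E is where the line through Y parallel to VA meets line VP ⇒ E = (0, 4/9)
E = V + t·(P−V) with t = 4/9, so VE:EP = t:(1−t) = 4/9:5/9

VE:EP = 4/5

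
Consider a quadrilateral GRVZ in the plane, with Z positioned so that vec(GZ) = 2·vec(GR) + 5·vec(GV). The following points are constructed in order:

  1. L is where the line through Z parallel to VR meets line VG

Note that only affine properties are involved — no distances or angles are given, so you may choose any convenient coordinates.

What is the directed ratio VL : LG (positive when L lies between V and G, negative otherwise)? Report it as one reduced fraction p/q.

Work in coordinates with G = (0, 0), R = (1, 0), V = (0, 1), Z = (2, 5).
1. L is where the line through Z parallel to VR meets line VG ⇒ L = (0, 7)
L = V + t·(G−V) with t = -6, so VL:LG = t:(1−t) = -6:7

VL:LG = -6/7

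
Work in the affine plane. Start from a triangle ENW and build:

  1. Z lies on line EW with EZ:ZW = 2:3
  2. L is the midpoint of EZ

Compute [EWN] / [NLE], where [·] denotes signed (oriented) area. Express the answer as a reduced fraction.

[EWN]:[NLE] = -5

Work in coordinates with E = (0, 0), N = (1, 0), W = (0, 1).
1. Z lies on line EW with EZ:ZW = 2:3 ⇒ Z = (0, 2/5)
2. L is the midpoint of EZ ⇒ L = (0, 1/5)
2·[EWN] = -1, 2·[NLE] = 1/5
[EWN]:[NLE] = -1:1/5 = -5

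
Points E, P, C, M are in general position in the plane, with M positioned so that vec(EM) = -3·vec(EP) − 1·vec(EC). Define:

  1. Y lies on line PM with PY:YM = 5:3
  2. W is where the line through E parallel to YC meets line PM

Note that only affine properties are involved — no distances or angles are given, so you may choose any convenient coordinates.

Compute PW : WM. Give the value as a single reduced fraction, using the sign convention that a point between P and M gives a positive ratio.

PW:WM = 13/27

Choose coordinates E = (0, 0), P = (1, 0), C = (0, 1), M = (-3, -1).
1. Y lies on line PM with PY:YM = 5:3 ⇒ Y = (-3/2, -5/8)
2. W is where the line through E parallel to YC meets line PM ⇒ W = (-3/10, -13/40)
W = P + t·(M−P) with t = 13/40, so PW:WM = t:(1−t) = 13/40:27/40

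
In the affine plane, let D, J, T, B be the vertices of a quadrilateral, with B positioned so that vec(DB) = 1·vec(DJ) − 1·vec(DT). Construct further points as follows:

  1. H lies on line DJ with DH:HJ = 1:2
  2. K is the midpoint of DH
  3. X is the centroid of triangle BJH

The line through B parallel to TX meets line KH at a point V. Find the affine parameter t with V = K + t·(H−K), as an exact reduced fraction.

Assign D = (0, 0), J = (1, 0), T = (0, 1), B = (1, -1) — the answer is frame-independent, so this choice is without loss of generality.
1. H lies on line DJ with DH:HJ = 1:2 ⇒ H = (1/3, 0)
2. K is the midpoint of DH ⇒ K = (1/6, 0)
3. X is the centroid of triangle BJH ⇒ X = (7/9, -1/3)
through B parallel to TX: direction (7/9, -4/3); meets KH at V = (5/12, 0)
V = K + t·(H−K) with t = 3/2

t = 3/2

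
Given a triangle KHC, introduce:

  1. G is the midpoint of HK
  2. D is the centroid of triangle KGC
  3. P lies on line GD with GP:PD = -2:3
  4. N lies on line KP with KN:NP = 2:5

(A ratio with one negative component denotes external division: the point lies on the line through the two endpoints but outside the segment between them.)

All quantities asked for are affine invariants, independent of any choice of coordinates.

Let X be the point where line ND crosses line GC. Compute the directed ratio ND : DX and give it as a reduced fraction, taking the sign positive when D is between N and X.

Work in coordinates with K = (0, 0), H = (1, 0), C = (0, 1).
1. G is the midpoint of HK ⇒ G = (1/2, 0)
2. D is the centroid of triangle KGC ⇒ D = (1/6, 1/3)
3. P lies on line GD with GP:PD = -2:3 ⇒ P = (7/6, -2/3)
4. N lies on line KP with KN:NP = 2:5 ⇒ N = (1/3, -4/21)
line ND meets GC at X = (-1/8, 5/4)
D = N + t·(X−N) with t = 4/11, so ND:DX = 4/11:7/11

ND:DX = 4/7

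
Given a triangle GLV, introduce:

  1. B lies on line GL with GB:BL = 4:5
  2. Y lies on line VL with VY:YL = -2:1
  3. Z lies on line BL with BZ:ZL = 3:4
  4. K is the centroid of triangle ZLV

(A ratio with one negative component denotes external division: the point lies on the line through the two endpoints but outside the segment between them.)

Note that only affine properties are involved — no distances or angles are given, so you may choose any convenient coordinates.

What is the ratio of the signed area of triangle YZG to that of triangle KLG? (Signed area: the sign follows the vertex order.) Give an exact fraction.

[YZG]:[KLG] = -43/21

Choose coordinates G = (0, 0), L = (1, 0), V = (0, 1).
1. B lies on line GL with GB:BL = 4:5 ⇒ B = (4/9, 0)
2. Y lies on line VL with VY:YL = -2:1 ⇒ Y = (2, -1)
3. Z lies on line BL with BZ:ZL = 3:4 ⇒ Z = (43/63, 0)
4. K is the centroid of triangle ZLV ⇒ K = (106/189, 1/3)
2·[YZG] = 43/63, 2·[KLG] = -1/3
[YZG]:[KLG] = 43/63:-1/3 = -43/21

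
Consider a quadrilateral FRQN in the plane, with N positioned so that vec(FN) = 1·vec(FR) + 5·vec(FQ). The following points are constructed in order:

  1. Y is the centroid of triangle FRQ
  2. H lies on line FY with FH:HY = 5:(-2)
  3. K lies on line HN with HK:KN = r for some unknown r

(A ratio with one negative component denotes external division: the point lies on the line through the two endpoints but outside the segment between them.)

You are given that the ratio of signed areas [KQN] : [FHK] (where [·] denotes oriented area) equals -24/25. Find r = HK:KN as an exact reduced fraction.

r = 5/4

Set F = (0, 0), R = (1, 0), Q = (0, 1), N = (1, 5); any affine frame gives the same invariant.
1. Y is the centroid of triangle FRQ ⇒ Y = (1/3, 1/3)
2. H lies on line FY with FH:HY = 5:(-2) ⇒ H = (5/9, 5/9)
3. With HK:KN = r, write λ = r/(r+1) so K = H + λ·(N−H); K is affine-linear in λ
Every point depending on K is an affine combination of K and λ-independent points, so each such coordinate is linear in λ; the λ² term in each signed area is a multiple of (N−H)×(N−H) = 0, so 2·[KQN] and 2·[FHK] are each linear in λ. Evaluating at λ=0 and λ=1:
  2·[KQN] = 8/3·λ − 8/3,   2·[FHK] = 20/9·λ
So [KQN]:[FHK] = (8/3·λ − 8/3) / (20/9·λ). Setting this equal to -24/25:
  8/3·λ − 8/3 = -24/25·(20/9·λ)  ⇒  λ = 5/9
Then r = λ/(1−λ) = (5/9)/(4/9) = 5/4. Check: with r = 5/4, K = (65/81, 245/81) and [KQN]:[FHK] = -24/25 as required.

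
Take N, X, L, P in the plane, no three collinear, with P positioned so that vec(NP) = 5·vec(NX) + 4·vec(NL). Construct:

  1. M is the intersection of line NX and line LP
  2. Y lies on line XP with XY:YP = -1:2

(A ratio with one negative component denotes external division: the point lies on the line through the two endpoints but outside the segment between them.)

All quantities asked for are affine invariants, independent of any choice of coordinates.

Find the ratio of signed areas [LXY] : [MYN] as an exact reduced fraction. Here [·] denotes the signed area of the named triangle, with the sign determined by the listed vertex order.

[LXY]:[MYN] = -6/5

Assign N = (0, 0), X = (1, 0), L = (0, 1), P = (5, 4) — the answer is frame-independent, so this choice is without loss of generality.
1. M is the intersection of line NX and line LP ⇒ M = (-5/3, 0)
2. Y lies on line XP with XY:YP = -1:2 ⇒ Y = (-3, -4)
2·[LXY] = -8, 2·[MYN] = 20/3
[LXY]:[MYN] = -8:20/3 = -6/5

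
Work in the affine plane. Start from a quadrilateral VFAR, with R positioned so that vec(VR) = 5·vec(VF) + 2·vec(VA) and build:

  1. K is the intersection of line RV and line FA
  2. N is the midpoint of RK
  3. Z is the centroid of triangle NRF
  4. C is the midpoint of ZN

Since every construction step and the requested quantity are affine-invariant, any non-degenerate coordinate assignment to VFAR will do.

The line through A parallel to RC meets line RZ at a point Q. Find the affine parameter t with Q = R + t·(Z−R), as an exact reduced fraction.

Choose coordinates V = (0, 0), F = (1, 0), A = (0, 1), R = (5, 2).
1. K is the intersection of line RV and line FA ⇒ K = (5/7, 2/7)
2. N is the midpoint of RK ⇒ N = (20/7, 8/7)
3. Z is the centroid of triangle NRF ⇒ Z = (62/21, 22/21)
4. C is the midpoint of ZN ⇒ C = (61/21, 23/21)
through A parallel to RC: direction (-44/21, -19/21); meets RZ at Q = (836/21, 382/21)
Q = R + t·(Z−R) with t = -17

t = -17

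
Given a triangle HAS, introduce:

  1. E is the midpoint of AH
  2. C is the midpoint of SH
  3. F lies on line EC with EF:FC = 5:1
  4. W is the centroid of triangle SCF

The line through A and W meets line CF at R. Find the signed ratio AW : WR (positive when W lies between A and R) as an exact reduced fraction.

AW:WR = 2

Set H = (0, 0), A = (1, 0), S = (0, 1); any affine frame gives the same invariant.
1. E is the midpoint of AH ⇒ E = (1/2, 0)
2. C is the midpoint of SH ⇒ C = (0, 1/2)
3. F lies on line EC with EF:FC = 5:1 ⇒ F = (1/12, 5/12)
4. W is the centroid of triangle SCF ⇒ W = (1/36, 23/36)
line AW meets CF at R = (-11/24, 23/24)
W = A + t·(R−A) with t = 2/3, so AW:WR = 2/3:1/3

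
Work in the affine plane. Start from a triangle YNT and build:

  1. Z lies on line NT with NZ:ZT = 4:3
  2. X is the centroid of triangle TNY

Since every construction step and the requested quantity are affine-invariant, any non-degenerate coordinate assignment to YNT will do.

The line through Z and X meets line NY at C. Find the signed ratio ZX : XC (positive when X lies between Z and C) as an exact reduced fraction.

Set Y = (0, 0), N = (1, 0), T = (0, 1); any affine frame gives the same invariant.
1. Z lies on line NT with NZ:ZT = 4:3 ⇒ Z = (3/7, 4/7)
2. X is the centroid of triangle TNY ⇒ X = (1/3, 1/3)
line ZX meets NY at C = (1/5, 0)
X = Z + t·(C−Z) with t = 5/12, so ZX:XC = 5/12:7/12

ZX:XC = 5/7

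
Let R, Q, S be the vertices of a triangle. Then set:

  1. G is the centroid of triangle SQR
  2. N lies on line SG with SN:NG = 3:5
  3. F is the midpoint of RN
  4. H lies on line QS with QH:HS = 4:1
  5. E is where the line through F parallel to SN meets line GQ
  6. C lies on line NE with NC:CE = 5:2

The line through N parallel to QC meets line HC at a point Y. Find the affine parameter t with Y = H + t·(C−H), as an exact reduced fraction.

t = 51/176

Assign R = (0, 0), Q = (1, 0), S = (0, 1) — the answer is frame-independent, so this choice is without loss of generality.
1. G is the centroid of triangle SQR ⇒ G = (1/3, 1/3)
2. N lies on line SG with SN:NG = 3:5 ⇒ N = (1/8, 3/4)
3. F is the midpoint of RN ⇒ F = (1/16, 3/8)
4. H lies on line QS with QH:HS = 4:1 ⇒ H = (1/5, 4/5)
5. E is where the line through F parallel to SN meets line GQ ⇒ E = (0, 1/2)
6. C lies on line NE with NC:CE = 5:2 ⇒ C = (1/28, 4/7)
through N parallel to QC: direction (-27/28, 4/7); meets HC at Y = (751/4928, 113/154)
Y = H + t·(C−H) with t = 51/176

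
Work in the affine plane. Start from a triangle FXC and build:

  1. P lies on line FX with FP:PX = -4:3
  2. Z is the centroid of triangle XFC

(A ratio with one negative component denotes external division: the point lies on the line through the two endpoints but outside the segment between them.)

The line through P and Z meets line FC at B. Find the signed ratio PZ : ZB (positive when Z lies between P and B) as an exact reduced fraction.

PZ:ZB = 11

Assign F = (0, 0), X = (1, 0), C = (0, 1) — the answer is frame-independent, so this choice is without loss of generality.
1. P lies on line FX with FP:PX = -4:3 ⇒ P = (4, 0)
2. Z is the centroid of triangle XFC ⇒ Z = (1/3, 1/3)
line PZ meets FC at B = (0, 4/11)
Z = P + t·(B−P) with t = 11/12, so PZ:ZB = 11/12:1/12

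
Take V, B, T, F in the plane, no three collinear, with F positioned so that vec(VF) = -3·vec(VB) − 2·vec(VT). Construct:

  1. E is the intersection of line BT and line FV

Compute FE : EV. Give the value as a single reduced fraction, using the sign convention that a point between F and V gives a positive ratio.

FE:EV = -6

Work in coordinates with V = (0, 0), B = (1, 0), T = (0, 1), F = (-3, -2).
1. E is the intersection of line BT and line FV ⇒ E = (3/5, 2/5)
E = F + t·(V−F) with t = 6/5, so FE:EV = t:(1−t) = 6/5:-1/5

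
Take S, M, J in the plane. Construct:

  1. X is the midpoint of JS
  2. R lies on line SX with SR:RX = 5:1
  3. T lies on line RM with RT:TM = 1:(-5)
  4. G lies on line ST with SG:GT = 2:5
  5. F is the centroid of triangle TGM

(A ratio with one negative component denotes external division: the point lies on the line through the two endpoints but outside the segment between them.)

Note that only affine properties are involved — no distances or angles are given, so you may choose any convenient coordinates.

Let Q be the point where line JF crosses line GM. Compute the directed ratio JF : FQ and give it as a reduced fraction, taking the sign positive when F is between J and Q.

Set S = (0, 0), M = (1, 0), J = (0, 1); any affine frame gives the same invariant.
1. X is the midpoint of JS ⇒ X = (0, 1/2)
2. R lies on line SX with SR:RX = 5:1 ⇒ R = (0, 5/12)
3. T lies on line RM with RT:TM = 1:(-5) ⇒ T = (-1/4, 25/48)
4. G lies on line ST with SG:GT = 2:5 ⇒ G = (-1/14, 25/168)
5. F is the centroid of triangle TGM ⇒ F = (19/84, 25/112)
line JF meets GM at Q = (589/2254, 925/9016)
F = J + t·(Q−J) with t = 161/186, so JF:FQ = 161/186:25/186

JF:FQ = 161/25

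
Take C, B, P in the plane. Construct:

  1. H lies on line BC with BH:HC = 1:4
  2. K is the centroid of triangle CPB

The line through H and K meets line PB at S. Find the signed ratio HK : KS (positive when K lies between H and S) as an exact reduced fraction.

Set C = (0, 0), B = (1, 0), P = (0, 1); any affine frame gives the same invariant.
1. H lies on line BC with BH:HC = 1:4 ⇒ H = (4/5, 0)
2. K is the centroid of triangle CPB ⇒ K = (1/3, 1/3)
line HK meets PB at S = (3/2, -1/2)
K = H + t·(S−H) with t = -2/3, so HK:KS = -2/3:5/3

HK:KS = -2/5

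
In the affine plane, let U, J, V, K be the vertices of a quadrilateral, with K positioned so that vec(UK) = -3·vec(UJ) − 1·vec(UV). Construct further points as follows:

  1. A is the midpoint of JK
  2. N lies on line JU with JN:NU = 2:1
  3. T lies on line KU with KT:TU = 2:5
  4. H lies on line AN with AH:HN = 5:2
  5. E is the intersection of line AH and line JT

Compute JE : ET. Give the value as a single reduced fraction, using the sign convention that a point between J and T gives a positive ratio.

JE:ET = 7/6

Choose coordinates U = (0, 0), J = (1, 0), V = (0, 1), K = (-3, -1).
1. A is the midpoint of JK ⇒ A = (-1, -1/2)
2. N lies on line JU with JN:NU = 2:1 ⇒ N = (1/3, 0)
3. T lies on line KU with KT:TU = 2:5 ⇒ T = (-15/7, -5/7)
4. H lies on line AN with AH:HN = 5:2 ⇒ H = (-1/21, -1/7)
5. E is the intersection of line AH and line JT ⇒ E = (-9/13, -5/13)
E = J + t·(T−J) with t = 7/13, so JE:ET = t:(1−t) = 7/13:6/13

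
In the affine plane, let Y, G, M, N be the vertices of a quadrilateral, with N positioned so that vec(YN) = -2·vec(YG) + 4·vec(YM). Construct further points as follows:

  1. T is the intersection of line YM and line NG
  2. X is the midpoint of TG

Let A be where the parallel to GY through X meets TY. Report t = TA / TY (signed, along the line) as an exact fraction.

t = 1/2

Choose coordinates Y = (0, 0), G = (1, 0), M = (0, 1), N = (-2, 4).
1. T is the intersection of line YM and line NG ⇒ T = (0, 4/3)
2. X is the midpoint of TG ⇒ X = (1/2, 2/3)
through X parallel to GY: direction (-1, 0); meets TY at A = (0, 2/3)
A = T + t·(Y−T) with t = 1/2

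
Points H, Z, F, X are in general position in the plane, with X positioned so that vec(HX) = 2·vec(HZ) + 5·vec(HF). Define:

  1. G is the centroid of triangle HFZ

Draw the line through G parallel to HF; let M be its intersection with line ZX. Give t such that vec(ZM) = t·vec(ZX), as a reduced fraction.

Set H = (0, 0), Z = (1, 0), F = (0, 1), X = (2, 5); any affine frame gives the same invariant.
1. G is the centroid of triangle HFZ ⇒ G = (1/3, 1/3)
through G parallel to HF: direction (0, 1); meets ZX at M = (1/3, -10/3)
M = Z + t·(X−Z) with t = -2/3

t = -2/3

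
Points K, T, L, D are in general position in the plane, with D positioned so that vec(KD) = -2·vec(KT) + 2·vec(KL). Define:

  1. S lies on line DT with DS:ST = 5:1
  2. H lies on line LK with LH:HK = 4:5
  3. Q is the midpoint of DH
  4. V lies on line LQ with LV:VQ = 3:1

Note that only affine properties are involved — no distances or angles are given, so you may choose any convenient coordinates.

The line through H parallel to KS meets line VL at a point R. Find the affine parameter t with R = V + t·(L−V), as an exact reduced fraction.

Set K = (0, 0), T = (1, 0), L = (0, 1), D = (-2, 2); any affine frame gives the same invariant.
1. S lies on line DT with DS:ST = 5:1 ⇒ S = (1/2, 1/3)
2. H lies on line LK with LH:HK = 4:5 ⇒ H = (0, 5/9)
3. Q is the midpoint of DH ⇒ Q = (-1, 23/18)
4. V lies on line LQ with LV:VQ = 3:1 ⇒ V = (-3/4, 29/24)
through H parallel to KS: direction (1/2, 1/3); meets VL at R = (8/17, 133/153)
R = V + t·(L−V) with t = 83/51

t = 83/51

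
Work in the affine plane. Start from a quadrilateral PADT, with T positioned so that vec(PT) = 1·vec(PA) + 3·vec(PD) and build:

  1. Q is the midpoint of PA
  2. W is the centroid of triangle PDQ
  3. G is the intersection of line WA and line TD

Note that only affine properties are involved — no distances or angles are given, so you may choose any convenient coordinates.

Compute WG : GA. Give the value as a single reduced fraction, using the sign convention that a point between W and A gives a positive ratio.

WG:GA = -1/3

Work in coordinates with P = (0, 0), A = (1, 0), D = (0, 1), T = (1, 3).
1. Q is the midpoint of PA ⇒ Q = (1/2, 0)
2. W is the centroid of triangle PDQ ⇒ W = (1/6, 1/3)
3. G is the intersection of line WA and line TD ⇒ G = (-1/4, 1/2)
G = W + t·(A−W) with t = -1/2, so WG:GA = t:(1−t) = -1/2:3/2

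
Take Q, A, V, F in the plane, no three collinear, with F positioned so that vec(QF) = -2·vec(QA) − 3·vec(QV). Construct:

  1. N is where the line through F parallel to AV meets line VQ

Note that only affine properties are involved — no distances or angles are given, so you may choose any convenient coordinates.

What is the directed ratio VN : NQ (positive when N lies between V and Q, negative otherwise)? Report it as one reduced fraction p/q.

VN:NQ = -6/5

Work in coordinates with Q = (0, 0), A = (1, 0), V = (0, 1), F = (-2, -3).
1. N is where the line through F parallel to AV meets line VQ ⇒ N = (0, -5)
N = V + t·(Q−V) with t = 6, so VN:NQ = t:(1−t) = 6:-5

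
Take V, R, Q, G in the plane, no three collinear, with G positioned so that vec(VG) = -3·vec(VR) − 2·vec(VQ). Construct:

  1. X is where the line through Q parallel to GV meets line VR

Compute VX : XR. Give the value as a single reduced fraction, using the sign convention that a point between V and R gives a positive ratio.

VX:XR = -3/5

Work in coordinates with V = (0, 0), R = (1, 0), Q = (0, 1), G = (-3, -2).
1. X is where the line through Q parallel to GV meets line VR ⇒ X = (-3/2, 0)
X = V + t·(R−V) with t = -3/2, so VX:XR = t:(1−t) = -3/2:5/2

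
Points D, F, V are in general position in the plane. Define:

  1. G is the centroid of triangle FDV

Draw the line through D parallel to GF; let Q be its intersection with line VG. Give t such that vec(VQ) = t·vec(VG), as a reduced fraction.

Set D = (0, 0), F = (1, 0), V = (0, 1); any affine frame gives the same invariant.
1. G is the centroid of triangle FDV ⇒ G = (1/3, 1/3)
through D parallel to GF: direction (2/3, -1/3); meets VG at Q = (2/3, -1/3)
Q = V + t·(G−V) with t = 2

t = 2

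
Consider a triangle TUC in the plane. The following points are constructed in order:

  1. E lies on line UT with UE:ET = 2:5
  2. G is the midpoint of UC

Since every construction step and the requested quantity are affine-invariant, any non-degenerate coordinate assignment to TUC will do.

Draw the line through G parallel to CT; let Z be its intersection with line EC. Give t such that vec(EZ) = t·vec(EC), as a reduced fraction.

Set T = (0, 0), U = (1, 0), C = (0, 1); any affine frame gives the same invariant.
1. E lies on line UT with UE:ET = 2:5 ⇒ E = (5/7, 0)
2. G is the midpoint of UC ⇒ G = (1/2, 1/2)
through G parallel to CT: direction (0, -1); meets EC at Z = (1/2, 3/10)
Z = E + t·(C−E) with t = 3/10

t = 3/10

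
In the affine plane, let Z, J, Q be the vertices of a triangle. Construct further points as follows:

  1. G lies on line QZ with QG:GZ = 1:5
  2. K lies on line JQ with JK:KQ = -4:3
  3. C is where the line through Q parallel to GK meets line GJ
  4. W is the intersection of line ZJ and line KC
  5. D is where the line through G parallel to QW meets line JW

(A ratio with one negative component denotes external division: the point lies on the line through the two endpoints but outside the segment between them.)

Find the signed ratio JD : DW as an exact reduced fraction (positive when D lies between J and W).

JD:DW = -37/29

Set Z = (0, 0), J = (1, 0), Q = (0, 1); any affine frame gives the same invariant.
1. G lies on line QZ with QG:GZ = 1:5 ⇒ G = (0, 5/6)
2. K lies on line JQ with JK:KQ = -4:3 ⇒ K = (-3, 4)
3. C is where the line through Q parallel to GK meets line GJ ⇒ C = (3/4, 5/24)
4. W is the intersection of line ZJ and line KC ⇒ W = (87/91, 0)
5. D is where the line through G parallel to QW meets line JW ⇒ D = (145/182, 0)
D = J + t·(W−J) with t = 37/8, so JD:DW = t:(1−t) = 37/8:-29/8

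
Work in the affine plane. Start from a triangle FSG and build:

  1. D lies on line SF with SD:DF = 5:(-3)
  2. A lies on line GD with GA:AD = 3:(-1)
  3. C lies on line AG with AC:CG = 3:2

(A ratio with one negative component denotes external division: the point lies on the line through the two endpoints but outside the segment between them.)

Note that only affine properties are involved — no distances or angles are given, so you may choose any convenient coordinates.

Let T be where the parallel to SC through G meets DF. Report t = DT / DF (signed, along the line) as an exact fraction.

t = 25/6

Choose coordinates F = (0, 0), S = (1, 0), G = (0, 1).
1. D lies on line SF with SD:DF = 5:(-3) ⇒ D = (-3/2, 0)
2. A lies on line GD with GA:AD = 3:(-1) ⇒ A = (-9/4, -1/2)
3. C lies on line AG with AC:CG = 3:2 ⇒ C = (-9/10, 2/5)
through G parallel to SC: direction (-19/10, 2/5); meets DF at T = (19/4, 0)
T = D + t·(F−D) with t = 25/6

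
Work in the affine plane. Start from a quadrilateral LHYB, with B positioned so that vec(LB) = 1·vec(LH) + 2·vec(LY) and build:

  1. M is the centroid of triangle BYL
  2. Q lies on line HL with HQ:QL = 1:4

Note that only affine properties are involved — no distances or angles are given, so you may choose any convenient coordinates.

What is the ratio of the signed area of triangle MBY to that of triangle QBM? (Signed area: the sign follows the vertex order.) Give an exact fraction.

[MBY]:[QBM] = 5/17

Set L = (0, 0), H = (1, 0), Y = (0, 1), B = (1, 2); any affine frame gives the same invariant.
1. M is the centroid of triangle BYL ⇒ M = (1/3, 1)
2. Q lies on line HL with HQ:QL = 1:4 ⇒ Q = (4/5, 0)
2·[MBY] = 1/3, 2·[QBM] = 17/15
[MBY]:[QBM] = 1/3:17/15 = 5/17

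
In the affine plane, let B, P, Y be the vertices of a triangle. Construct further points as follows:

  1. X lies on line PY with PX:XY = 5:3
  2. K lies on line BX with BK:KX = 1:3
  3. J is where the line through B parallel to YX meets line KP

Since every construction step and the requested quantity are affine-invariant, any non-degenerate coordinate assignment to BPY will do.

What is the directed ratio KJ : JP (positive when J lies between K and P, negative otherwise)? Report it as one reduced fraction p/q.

Work in coordinates with B = (0, 0), P = (1, 0), Y = (0, 1).
1. X lies on line PY with PX:XY = 5:3 ⇒ X = (3/8, 5/8)
2. K lies on line BX with BK:KX = 1:3 ⇒ K = (3/32, 5/32)
3. J is where the line through B parallel to YX meets line KP ⇒ J = (-5/24, 5/24)
J = K + t·(P−K) with t = -1/3, so KJ:JP = t:(1−t) = -1/3:4/3

KJ:JP = -1/4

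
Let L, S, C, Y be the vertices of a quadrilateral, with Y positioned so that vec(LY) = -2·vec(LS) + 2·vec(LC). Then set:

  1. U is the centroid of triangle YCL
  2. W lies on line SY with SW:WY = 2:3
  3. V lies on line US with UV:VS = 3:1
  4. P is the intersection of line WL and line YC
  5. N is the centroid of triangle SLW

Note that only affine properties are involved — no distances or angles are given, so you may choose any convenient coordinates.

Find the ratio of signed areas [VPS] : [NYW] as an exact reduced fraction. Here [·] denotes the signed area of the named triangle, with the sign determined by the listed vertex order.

Assign L = (0, 0), S = (1, 0), C = (0, 1), Y = (-2, 2) — the answer is frame-independent, so this choice is without loss of generality.
1. U is the centroid of triangle YCL ⇒ U = (-2/3, 1)
2. W lies on line SY with SW:WY = 2:3 ⇒ W = (-1/5, 4/5)
3. V lies on line US with UV:VS = 3:1 ⇒ V = (7/12, 1/4)
4. P is the intersection of line WL and line YC ⇒ P = (-2/7, 8/7)
5. N is the centroid of triangle SLW ⇒ N = (4/15, 4/15)
2·[VPS] = -13/84, 2·[NYW] = -2/5
[VPS]:[NYW] = -13/84:-2/5 = 65/168

[VPS]:[NYW] = 65/168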